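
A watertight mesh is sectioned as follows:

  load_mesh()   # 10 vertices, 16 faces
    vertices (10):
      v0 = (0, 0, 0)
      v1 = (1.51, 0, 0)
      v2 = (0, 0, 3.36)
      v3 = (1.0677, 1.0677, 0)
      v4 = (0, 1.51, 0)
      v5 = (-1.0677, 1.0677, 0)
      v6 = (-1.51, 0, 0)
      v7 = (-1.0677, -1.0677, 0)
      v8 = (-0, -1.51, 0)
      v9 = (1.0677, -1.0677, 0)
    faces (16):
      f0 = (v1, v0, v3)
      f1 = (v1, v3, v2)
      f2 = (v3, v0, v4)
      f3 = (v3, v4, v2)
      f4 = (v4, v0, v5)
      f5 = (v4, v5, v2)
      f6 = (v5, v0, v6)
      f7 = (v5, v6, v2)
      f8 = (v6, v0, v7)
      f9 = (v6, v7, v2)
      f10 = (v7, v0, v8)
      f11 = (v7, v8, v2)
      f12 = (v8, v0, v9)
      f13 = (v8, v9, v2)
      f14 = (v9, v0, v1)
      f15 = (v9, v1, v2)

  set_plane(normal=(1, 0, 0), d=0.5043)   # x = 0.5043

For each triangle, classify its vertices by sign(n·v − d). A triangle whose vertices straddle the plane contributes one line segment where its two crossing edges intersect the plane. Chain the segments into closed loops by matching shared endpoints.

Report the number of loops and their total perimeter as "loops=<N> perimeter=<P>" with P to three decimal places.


Straddling triangles (8 of 16):
  (v1,v0,v3) [+-+] → (0.5043, 0, 0)–(0.5043, 0.5043, 0)  len=0.5043
  (v1,v3,v2) [++-] → (0.5043, 0.5043, 1.77299)–(0.5043, 0, 2.23785)  len=0.6859
  (v3,v0,v4) [+--] → (0.5043, 0.5043, 0)–(0.5043, 1.30109, 0)  len=0.7968
  (v3,v4,v2) [+--] → (0.5043, 1.30109, 0)–(0.5043, 0.5043, 1.77299)  len=1.9438
  (v8,v0,v9) [--+] → (0.5043, -0.5043, 0)–(0.5043, -1.30109, 0)  len=0.7968
  (v8,v9,v2) [-+-] → (0.5043, -1.30109, 0)–(0.5043, -0.5043, 1.77299)  len=1.9438
  (v9,v0,v1) [+-+] → (0.5043, -0.5043, 0)–(0.5043, 0, 0)  len=0.5043
  (v9,v1,v2) [++-] → (0.5043, 0, 2.23785)–(0.5043, -0.5043, 1.77299)  len=0.6859

Chained into 1 loop(s):
  loop 1: 8 segments, perimeter = 7.8615
Total perimeter = 7.862

loops=1 perimeter=7.862


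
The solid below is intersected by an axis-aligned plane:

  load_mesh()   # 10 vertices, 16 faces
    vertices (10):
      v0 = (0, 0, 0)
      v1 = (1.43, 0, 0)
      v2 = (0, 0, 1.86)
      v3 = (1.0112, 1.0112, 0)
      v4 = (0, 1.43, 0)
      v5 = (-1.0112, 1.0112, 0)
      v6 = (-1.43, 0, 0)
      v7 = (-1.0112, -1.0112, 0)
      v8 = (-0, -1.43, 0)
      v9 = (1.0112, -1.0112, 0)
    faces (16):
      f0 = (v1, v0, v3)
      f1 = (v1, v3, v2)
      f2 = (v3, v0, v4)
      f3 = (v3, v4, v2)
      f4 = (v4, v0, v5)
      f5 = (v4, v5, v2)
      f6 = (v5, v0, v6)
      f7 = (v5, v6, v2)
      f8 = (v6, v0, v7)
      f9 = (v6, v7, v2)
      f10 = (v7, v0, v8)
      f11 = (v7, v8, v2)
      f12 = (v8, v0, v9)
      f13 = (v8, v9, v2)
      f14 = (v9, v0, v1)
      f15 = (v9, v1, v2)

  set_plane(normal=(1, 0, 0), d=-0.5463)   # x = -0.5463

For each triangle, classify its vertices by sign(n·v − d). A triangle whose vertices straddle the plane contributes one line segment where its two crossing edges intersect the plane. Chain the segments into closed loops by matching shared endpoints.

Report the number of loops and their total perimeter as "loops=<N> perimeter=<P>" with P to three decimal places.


loops=1 perimeter=5.806

Straddling triangles (8 of 16):
  (v4,v0,v5) [++-] → (-0.5463, 0.5463, 0)–(-0.5463, 1.20374, 0)  len=0.6574
  (v4,v5,v2) [+-+] → (-0.5463, 1.20374, 0)–(-0.5463, 0.5463, 0.855136)  len=1.0787
  (v5,v0,v6) [-+-] → (-0.5463, 0.5463, 0)–(-0.5463, 0, 0)  len=0.5463
  (v5,v6,v2) [--+] → (-0.5463, 0, 1.14943)–(-0.5463, 0.5463, 0.855136)  len=0.6205
  (v6,v0,v7) [-+-] → (-0.5463, 0, 0)–(-0.5463, -0.5463, 0)  len=0.5463
  (v6,v7,v2) [--+] → (-0.5463, -0.5463, 0.855136)–(-0.5463, 0, 1.14943)  len=0.6205
  (v7,v0,v8) [-++] → (-0.5463, -0.5463, 0)–(-0.5463, -1.20374, 0)  len=0.6574
  (v7,v8,v2) [-++] → (-0.5463, -1.20374, 0)–(-0.5463, -0.5463, 0.855136)  len=1.0787

Chained into 1 loop(s):
  loop 1: 8 segments, perimeter = 5.8058
Total perimeter = 5.806


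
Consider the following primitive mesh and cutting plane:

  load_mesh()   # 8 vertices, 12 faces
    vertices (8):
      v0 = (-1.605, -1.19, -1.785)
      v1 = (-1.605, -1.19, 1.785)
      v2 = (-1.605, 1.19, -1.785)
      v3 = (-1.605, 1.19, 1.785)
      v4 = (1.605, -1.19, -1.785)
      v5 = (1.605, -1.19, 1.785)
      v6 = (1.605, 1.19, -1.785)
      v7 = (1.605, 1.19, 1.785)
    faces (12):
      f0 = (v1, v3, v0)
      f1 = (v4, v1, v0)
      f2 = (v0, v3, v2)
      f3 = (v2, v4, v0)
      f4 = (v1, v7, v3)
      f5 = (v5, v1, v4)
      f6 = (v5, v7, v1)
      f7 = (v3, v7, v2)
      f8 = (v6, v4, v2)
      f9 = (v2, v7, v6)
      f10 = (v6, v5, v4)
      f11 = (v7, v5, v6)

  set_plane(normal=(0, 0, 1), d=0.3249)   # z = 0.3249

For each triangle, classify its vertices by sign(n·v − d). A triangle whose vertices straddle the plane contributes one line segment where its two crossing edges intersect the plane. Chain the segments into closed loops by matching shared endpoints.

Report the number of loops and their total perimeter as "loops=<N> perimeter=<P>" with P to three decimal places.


loops=1 perimeter=11.180

Straddling triangles (8 of 12):
  (v1,v3,v0) [++-] → (-1.605, 0.2166, 0.3249)–(-1.605, -1.19, 0.3249)  len=1.4066
  (v4,v1,v0) [-+-] → (-0.292137, -1.19, 0.3249)–(-1.605, -1.19, 0.3249)  len=1.3129
  (v0,v3,v2) [-+-] → (-1.605, 0.2166, 0.3249)–(-1.605, 1.19, 0.3249)  len=0.9734
  (v5,v1,v4) [++-] → (-0.292137, -1.19, 0.3249)–(1.605, -1.19, 0.3249)  len=1.8971
  (v3,v7,v2) [++-] → (0.292137, 1.19, 0.3249)–(-1.605, 1.19, 0.3249)  len=1.8971
  (v2,v7,v6) [-+-] → (0.292137, 1.19, 0.3249)–(1.605, 1.19, 0.3249)  len=1.3129
  (v6,v5,v4) [-+-] → (1.605, -0.2166, 0.3249)–(1.605, -1.19, 0.3249)  len=0.9734
  (v7,v5,v6) [++-] → (1.605, -0.2166, 0.3249)–(1.605, 1.19, 0.3249)  len=1.4066

Chained into 1 loop(s):
  loop 1: 8 segments, perimeter = 11.1800
Total perimeter = 11.180


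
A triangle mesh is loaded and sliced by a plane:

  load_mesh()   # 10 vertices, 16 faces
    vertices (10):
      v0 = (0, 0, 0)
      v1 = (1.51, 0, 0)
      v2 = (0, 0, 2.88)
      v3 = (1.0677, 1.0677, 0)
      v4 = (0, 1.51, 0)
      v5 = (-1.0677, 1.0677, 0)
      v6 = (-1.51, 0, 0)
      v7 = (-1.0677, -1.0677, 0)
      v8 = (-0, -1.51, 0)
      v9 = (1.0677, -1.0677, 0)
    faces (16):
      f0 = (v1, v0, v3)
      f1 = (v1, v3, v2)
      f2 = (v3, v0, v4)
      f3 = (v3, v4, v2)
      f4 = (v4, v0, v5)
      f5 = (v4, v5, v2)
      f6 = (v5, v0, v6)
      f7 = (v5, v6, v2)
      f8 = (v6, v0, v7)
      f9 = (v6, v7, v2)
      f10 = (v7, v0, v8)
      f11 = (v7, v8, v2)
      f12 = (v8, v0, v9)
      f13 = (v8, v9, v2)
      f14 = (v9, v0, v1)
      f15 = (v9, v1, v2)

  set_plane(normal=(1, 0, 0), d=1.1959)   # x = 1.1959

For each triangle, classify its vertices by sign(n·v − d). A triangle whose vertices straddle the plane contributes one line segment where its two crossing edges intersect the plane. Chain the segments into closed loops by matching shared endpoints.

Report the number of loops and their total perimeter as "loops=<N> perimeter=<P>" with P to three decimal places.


Straddling triangles (4 of 16):
  (v1,v0,v3) [+--] → (1.1959, 0, 0)–(1.1959, 0.758229, 0)  len=0.7582
  (v1,v3,v2) [+--] → (1.1959, 0.758229, 0)–(1.1959, 0, 0.599078)  len=0.9663
  (v9,v0,v1) [--+] → (1.1959, 0, 0)–(1.1959, -0.758229, 0)  len=0.7582
  (v9,v1,v2) [-+-] → (1.1959, -0.758229, 0)–(1.1959, 0, 0.599078)  len=0.9663

Chained into 1 loop(s):
  loop 1: 4 segments, perimeter = 3.4491
Total perimeter = 3.449

loops=1 perimeter=3.449


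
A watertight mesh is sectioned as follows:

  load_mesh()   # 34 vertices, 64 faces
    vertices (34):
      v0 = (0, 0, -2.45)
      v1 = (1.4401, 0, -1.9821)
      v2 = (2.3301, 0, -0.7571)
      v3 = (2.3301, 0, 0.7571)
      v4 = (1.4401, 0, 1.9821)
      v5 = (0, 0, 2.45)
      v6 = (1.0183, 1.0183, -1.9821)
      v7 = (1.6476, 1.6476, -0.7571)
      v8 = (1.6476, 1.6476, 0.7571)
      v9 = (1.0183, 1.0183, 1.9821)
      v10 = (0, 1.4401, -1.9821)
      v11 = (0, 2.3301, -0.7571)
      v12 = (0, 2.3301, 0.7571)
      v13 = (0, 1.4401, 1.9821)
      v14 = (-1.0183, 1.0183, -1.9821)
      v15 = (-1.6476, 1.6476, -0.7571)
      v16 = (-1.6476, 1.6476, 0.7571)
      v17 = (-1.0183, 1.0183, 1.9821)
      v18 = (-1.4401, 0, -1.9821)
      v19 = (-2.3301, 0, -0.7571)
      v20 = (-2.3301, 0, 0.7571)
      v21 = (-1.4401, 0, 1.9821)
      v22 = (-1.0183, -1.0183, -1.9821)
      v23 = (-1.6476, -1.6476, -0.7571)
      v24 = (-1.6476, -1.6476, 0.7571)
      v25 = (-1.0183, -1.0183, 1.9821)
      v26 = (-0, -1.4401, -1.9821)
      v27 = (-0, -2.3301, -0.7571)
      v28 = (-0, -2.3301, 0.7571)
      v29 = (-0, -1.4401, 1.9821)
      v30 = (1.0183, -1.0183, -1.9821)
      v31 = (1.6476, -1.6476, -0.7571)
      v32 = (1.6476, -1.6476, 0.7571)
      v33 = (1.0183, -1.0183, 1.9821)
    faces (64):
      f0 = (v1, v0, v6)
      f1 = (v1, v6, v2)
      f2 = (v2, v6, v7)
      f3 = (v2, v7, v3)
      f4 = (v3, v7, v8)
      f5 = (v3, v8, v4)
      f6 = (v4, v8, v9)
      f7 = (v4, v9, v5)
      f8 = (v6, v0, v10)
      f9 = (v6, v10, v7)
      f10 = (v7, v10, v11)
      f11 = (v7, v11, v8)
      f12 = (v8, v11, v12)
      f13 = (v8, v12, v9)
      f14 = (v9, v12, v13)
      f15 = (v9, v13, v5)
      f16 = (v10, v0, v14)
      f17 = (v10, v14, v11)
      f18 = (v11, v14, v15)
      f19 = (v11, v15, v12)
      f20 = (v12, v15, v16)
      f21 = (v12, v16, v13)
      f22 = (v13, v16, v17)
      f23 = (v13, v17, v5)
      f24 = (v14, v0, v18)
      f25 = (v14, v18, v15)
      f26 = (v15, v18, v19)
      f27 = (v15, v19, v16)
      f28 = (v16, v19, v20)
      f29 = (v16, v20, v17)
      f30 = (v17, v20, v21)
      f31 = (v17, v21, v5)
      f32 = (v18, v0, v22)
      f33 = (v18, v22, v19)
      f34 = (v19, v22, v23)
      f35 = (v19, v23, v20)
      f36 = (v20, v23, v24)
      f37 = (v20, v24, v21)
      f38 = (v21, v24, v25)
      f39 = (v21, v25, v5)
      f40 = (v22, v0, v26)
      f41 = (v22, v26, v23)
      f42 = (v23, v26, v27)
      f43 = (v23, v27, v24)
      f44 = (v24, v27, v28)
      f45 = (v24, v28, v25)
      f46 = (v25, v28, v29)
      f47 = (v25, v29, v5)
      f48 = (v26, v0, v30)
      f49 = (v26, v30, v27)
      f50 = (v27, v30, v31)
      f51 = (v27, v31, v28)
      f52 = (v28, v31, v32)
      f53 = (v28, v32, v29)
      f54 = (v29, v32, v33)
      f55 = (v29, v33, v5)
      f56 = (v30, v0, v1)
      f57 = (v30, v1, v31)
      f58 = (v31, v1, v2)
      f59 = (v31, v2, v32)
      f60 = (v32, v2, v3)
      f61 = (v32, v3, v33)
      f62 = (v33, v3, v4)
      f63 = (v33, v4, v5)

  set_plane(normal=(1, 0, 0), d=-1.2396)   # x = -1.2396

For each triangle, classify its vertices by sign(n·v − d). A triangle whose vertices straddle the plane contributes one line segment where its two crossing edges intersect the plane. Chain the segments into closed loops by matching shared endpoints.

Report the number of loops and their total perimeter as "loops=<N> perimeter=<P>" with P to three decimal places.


Straddling triangles (20 of 64):
  (v11,v14,v15) [++-] → (-1.2396, 1.2396, -1.55132)–(-1.2396, 1.81661, -0.7571)  len=0.9817
  (v11,v15,v12) [+-+] → (-1.2396, 1.81661, -0.7571)–(-1.2396, 1.81661, -0.382134)  len=0.3750
  (v12,v15,v16) [+--] → (-1.2396, 1.81661, -0.382134)–(-1.2396, 1.81661, 0.7571)  len=1.1392
  (v12,v16,v13) [+-+] → (-1.2396, 1.81661, 0.7571)–(-1.2396, 1.59622, 1.06045)  len=0.3750
  (v13,v16,v17) [+-+] → (-1.2396, 1.59622, 1.06045)–(-1.2396, 1.2396, 1.55132)  len=0.6067
  (v14,v0,v18) [++-] → (-1.2396, 0, -2.04724)–(-1.2396, 0.484043, -1.9821)  len=0.4884
  (v14,v18,v15) [+--] → (-1.2396, 0.484043, -1.9821)–(-1.2396, 1.2396, -1.55132)  len=0.8697
  (v16,v20,v17) [--+] → (-1.2396, 0.846513, 1.77544)–(-1.2396, 1.2396, 1.55132)  len=0.4525
  (v17,v20,v21) [+--] → (-1.2396, 0.846513, 1.77544)–(-1.2396, 0.484043, 1.9821)  len=0.4172
  (v17,v21,v5) [+-+] → (-1.2396, 0.484043, 1.9821)–(-1.2396, 0, 2.04724)  len=0.4884
  (v18,v0,v22) [-++] → (-1.2396, 0, -2.04724)–(-1.2396, -0.484043, -1.9821)  len=0.4884
  (v18,v22,v19) [-+-] → (-1.2396, -0.484043, -1.9821)–(-1.2396, -0.846513, -1.77544)  len=0.4172
  (v19,v22,v23) [-+-] → (-1.2396, -0.846513, -1.77544)–(-1.2396, -1.2396, -1.55132)  len=0.4525
  (v21,v24,v25) [--+] → (-1.2396, -1.2396, 1.55132)–(-1.2396, -0.484043, 1.9821)  len=0.8697
  (v21,v25,v5) [-++] → (-1.2396, -0.484043, 1.9821)–(-1.2396, 0, 2.04724)  len=0.4884
  (v22,v26,v23) [++-] → (-1.2396, -1.59622, -1.06045)–(-1.2396, -1.2396, -1.55132)  len=0.6067
  (v23,v26,v27) [-++] → (-1.2396, -1.59622, -1.06045)–(-1.2396, -1.81661, -0.7571)  len=0.3750
  (v23,v27,v24) [-+-] → (-1.2396, -1.81661, -0.7571)–(-1.2396, -1.81661, 0.382134)  len=1.1392
  (v24,v27,v28) [-++] → (-1.2396, -1.81661, 0.382134)–(-1.2396, -1.81661, 0.7571)  len=0.3750
  (v24,v28,v25) [-++] → (-1.2396, -1.81661, 0.7571)–(-1.2396, -1.2396, 1.55132)  len=0.9817

Chained into 1 loop(s):
  loop 1: 20 segments, perimeter = 12.3877
Total perimeter = 12.388

loops=1 perimeter=12.388


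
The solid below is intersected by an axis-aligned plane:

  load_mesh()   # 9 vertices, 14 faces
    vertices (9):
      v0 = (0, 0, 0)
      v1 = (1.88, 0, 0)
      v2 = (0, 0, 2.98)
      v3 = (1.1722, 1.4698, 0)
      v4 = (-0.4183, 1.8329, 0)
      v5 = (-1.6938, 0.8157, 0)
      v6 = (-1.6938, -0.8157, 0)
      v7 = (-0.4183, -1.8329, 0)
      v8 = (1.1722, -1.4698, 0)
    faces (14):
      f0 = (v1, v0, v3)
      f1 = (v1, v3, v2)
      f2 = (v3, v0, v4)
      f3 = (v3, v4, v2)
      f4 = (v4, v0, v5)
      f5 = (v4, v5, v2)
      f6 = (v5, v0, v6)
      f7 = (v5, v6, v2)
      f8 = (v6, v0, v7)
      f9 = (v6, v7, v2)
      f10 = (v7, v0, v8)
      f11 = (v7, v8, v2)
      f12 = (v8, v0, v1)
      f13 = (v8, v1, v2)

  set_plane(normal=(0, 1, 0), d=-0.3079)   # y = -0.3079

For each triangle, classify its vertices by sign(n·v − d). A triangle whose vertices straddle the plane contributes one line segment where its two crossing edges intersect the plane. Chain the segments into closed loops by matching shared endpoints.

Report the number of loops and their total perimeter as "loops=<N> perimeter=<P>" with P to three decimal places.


loops=1 perimeter=9.529

Straddling triangles (8 of 14):
  (v5,v0,v6) [++-] → (-0.639354, -0.3079, 0)–(-1.6938, -0.3079, 0)  len=1.0544
  (v5,v6,v2) [+-+] → (-1.6938, -0.3079, 0)–(-0.639354, -0.3079, 1.85515)  len=2.1339
  (v6,v0,v7) [-+-] → (-0.639354, -0.3079, 0)–(-0.0702682, -0.3079, 0)  len=0.5691
  (v6,v7,v2) [--+] → (-0.0702682, -0.3079, 2.4794)–(-0.639354, -0.3079, 1.85515)  len=0.8447
  (v7,v0,v8) [-+-] → (-0.0702682, -0.3079, 0)–(0.245557, -0.3079, 0)  len=0.3158
  (v7,v8,v2) [--+] → (0.245557, -0.3079, 2.35574)–(-0.0702682, -0.3079, 2.4794)  len=0.3392
  (v8,v0,v1) [-++] → (0.245557, -0.3079, 0)–(1.73173, -0.3079, 0)  len=1.4862
  (v8,v1,v2) [-++] → (1.73173, -0.3079, 0)–(0.245557, -0.3079, 2.35574)  len=2.7854

Chained into 1 loop(s):
  loop 1: 8 segments, perimeter = 9.5287
Total perimeter = 9.529


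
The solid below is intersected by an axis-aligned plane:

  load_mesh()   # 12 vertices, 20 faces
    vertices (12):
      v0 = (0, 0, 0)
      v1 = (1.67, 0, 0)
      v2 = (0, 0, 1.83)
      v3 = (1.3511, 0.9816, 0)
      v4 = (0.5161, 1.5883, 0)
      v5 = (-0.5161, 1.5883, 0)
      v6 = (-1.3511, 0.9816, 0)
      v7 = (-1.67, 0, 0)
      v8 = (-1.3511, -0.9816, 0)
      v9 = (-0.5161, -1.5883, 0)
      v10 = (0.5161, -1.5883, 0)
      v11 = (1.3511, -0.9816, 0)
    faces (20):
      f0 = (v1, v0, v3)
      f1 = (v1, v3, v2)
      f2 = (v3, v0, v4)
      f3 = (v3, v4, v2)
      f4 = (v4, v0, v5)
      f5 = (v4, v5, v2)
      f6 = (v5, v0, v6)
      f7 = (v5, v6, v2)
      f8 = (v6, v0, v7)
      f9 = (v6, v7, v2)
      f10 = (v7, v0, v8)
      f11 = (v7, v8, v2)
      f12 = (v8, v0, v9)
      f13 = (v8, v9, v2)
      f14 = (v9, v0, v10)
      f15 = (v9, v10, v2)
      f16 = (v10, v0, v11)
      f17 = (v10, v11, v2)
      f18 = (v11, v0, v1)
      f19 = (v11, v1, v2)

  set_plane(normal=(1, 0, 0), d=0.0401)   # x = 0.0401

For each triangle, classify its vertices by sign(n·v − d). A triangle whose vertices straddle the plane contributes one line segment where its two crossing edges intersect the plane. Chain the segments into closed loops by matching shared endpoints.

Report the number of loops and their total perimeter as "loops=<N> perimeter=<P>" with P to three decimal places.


loops=1 perimeter=7.966

Straddling triangles (12 of 20):
  (v1,v0,v3) [+-+] → (0.0401, 0, 0)–(0.0401, 0.0291334, 0)  len=0.0291
  (v1,v3,v2) [++-] → (0.0401, 0.0291334, 1.77569)–(0.0401, 0, 1.78606)  len=0.0309
  (v3,v0,v4) [+-+] → (0.0401, 0.0291334, 0)–(0.0401, 0.123408, 0)  len=0.0943
  (v3,v4,v2) [++-] → (0.0401, 0.123408, 1.68781)–(0.0401, 0.0291334, 1.77569)  len=0.1289
  (v4,v0,v5) [+--] → (0.0401, 0.123408, 0)–(0.0401, 1.5883, 0)  len=1.4649
  (v4,v5,v2) [+--] → (0.0401, 1.5883, 0)–(0.0401, 0.123408, 1.68781)  len=2.2349
  (v9,v0,v10) [--+] → (0.0401, -0.123408, 0)–(0.0401, -1.5883, 0)  len=1.4649
  (v9,v10,v2) [-+-] → (0.0401, -1.5883, 0)–(0.0401, -0.123408, 1.68781)  len=2.2349
  (v10,v0,v11) [+-+] → (0.0401, -0.123408, 0)–(0.0401, -0.0291334, 0)  len=0.0943
  (v10,v11,v2) [++-] → (0.0401, -0.0291334, 1.77569)–(0.0401, -0.123408, 1.68781)  len=0.1289
  (v11,v0,v1) [+-+] → (0.0401, -0.0291334, 0)–(0.0401, 0, 0)  len=0.0291
  (v11,v1,v2) [++-] → (0.0401, 0, 1.78606)–(0.0401, -0.0291334, 1.77569)  len=0.0309

Chained into 1 loop(s):
  loop 1: 12 segments, perimeter = 7.9659
Total perimeter = 7.966


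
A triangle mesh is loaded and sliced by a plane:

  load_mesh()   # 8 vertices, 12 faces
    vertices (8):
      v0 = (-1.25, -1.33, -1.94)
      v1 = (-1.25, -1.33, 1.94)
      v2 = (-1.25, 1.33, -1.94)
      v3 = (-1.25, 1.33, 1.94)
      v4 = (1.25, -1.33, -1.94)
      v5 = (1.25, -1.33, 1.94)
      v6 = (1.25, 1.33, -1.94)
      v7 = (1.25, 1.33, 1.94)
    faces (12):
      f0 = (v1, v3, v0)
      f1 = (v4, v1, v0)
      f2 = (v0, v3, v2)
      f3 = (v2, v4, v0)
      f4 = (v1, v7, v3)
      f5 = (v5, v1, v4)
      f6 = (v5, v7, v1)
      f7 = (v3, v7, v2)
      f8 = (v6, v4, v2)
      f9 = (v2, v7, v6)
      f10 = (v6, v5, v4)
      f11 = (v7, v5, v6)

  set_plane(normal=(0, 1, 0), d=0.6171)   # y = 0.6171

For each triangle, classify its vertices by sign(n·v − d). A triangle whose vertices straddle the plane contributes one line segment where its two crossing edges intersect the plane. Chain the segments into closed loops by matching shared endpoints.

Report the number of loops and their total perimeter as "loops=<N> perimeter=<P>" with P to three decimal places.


loops=1 perimeter=12.760

Straddling triangles (8 of 12):
  (v1,v3,v0) [-+-] → (-1.25, 0.6171, 1.94)–(-1.25, 0.6171, 0.900131)  len=1.0399
  (v0,v3,v2) [-++] → (-1.25, 0.6171, 0.900131)–(-1.25, 0.6171, -1.94)  len=2.8401
  (v2,v4,v0) [+--] → (-0.579981, 0.6171, -1.94)–(-1.25, 0.6171, -1.94)  len=0.6700
  (v1,v7,v3) [-++] → (0.579981, 0.6171, 1.94)–(-1.25, 0.6171, 1.94)  len=1.8300
  (v5,v7,v1) [-+-] → (1.25, 0.6171, 1.94)–(0.579981, 0.6171, 1.94)  len=0.6700
  (v6,v4,v2) [+-+] → (1.25, 0.6171, -1.94)–(-0.579981, 0.6171, -1.94)  len=1.8300
  (v6,v5,v4) [+--] → (1.25, 0.6171, -0.900131)–(1.25, 0.6171, -1.94)  len=1.0399
  (v7,v5,v6) [+-+] → (1.25, 0.6171, 1.94)–(1.25, 0.6171, -0.900131)  len=2.8401

Chained into 1 loop(s):
  loop 1: 8 segments, perimeter = 12.7600
Total perimeter = 12.760


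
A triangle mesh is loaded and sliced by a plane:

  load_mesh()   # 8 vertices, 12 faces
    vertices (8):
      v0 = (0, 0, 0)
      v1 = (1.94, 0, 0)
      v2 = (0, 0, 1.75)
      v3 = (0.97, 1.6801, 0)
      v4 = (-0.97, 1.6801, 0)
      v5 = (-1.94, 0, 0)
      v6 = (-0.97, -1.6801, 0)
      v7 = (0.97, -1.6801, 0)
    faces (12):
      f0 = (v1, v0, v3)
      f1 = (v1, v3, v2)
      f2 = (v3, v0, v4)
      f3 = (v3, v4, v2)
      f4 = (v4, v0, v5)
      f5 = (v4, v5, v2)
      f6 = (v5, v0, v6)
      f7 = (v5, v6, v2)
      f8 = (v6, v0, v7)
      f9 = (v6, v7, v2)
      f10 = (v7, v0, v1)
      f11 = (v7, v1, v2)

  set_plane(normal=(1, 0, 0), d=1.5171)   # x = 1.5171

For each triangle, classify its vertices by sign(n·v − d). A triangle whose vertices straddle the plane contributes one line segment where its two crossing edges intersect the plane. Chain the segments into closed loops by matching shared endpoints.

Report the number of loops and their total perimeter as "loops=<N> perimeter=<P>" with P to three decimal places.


Straddling triangles (4 of 12):
  (v1,v0,v3) [+--] → (1.5171, 0, 0)–(1.5171, 0.732489, 0)  len=0.7325
  (v1,v3,v2) [+--] → (1.5171, 0.732489, 0)–(1.5171, 0, 0.381482)  len=0.8259
  (v7,v0,v1) [--+] → (1.5171, 0, 0)–(1.5171, -0.732489, 0)  len=0.7325
  (v7,v1,v2) [-+-] → (1.5171, -0.732489, 0)–(1.5171, 0, 0.381482)  len=0.8259

Chained into 1 loop(s):
  loop 1: 4 segments, perimeter = 3.1167
Total perimeter = 3.117

loops=1 perimeter=3.117


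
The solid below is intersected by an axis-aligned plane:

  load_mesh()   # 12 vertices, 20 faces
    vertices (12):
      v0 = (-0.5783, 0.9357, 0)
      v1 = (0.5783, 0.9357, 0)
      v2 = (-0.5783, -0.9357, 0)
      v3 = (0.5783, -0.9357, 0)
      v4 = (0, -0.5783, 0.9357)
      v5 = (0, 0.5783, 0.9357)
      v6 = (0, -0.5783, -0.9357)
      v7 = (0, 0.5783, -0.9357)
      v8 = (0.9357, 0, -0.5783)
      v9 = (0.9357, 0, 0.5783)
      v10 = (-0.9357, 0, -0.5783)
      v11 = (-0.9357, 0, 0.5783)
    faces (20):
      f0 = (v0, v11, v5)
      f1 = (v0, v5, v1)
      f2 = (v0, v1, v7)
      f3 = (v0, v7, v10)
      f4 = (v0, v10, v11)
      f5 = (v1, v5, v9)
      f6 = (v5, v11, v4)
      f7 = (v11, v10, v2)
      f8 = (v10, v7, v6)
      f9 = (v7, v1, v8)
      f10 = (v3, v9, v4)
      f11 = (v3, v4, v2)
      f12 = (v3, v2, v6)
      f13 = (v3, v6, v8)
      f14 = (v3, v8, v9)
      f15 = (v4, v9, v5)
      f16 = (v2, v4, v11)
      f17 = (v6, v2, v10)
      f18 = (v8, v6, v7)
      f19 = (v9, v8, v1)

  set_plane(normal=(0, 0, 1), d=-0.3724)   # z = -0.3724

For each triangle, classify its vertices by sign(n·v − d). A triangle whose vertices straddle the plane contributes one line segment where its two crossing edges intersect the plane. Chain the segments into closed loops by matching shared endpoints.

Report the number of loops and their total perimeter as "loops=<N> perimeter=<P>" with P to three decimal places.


loops=1 perimeter=5.423

Straddling triangles (10 of 20):
  (v0,v1,v7) [++-] → (0.348142, 0.793458, -0.3724)–(-0.348142, 0.793458, -0.3724)  len=0.6963
  (v0,v7,v10) [+--] → (-0.348142, 0.793458, -0.3724)–(-0.80845, 0.33315, -0.3724)  len=0.6510
  (v0,v10,v11) [+-+] → (-0.80845, 0.33315, -0.3724)–(-0.9357, 0, -0.3724)  len=0.3566
  (v11,v10,v2) [+-+] → (-0.9357, 0, -0.3724)–(-0.80845, -0.33315, -0.3724)  len=0.3566
  (v7,v1,v8) [-+-] → (0.348142, 0.793458, -0.3724)–(0.80845, 0.33315, -0.3724)  len=0.6510
  (v3,v2,v6) [++-] → (-0.348142, -0.793458, -0.3724)–(0.348142, -0.793458, -0.3724)  len=0.6963
  (v3,v6,v8) [+--] → (0.348142, -0.793458, -0.3724)–(0.80845, -0.33315, -0.3724)  len=0.6510
  (v3,v8,v9) [+-+] → (0.80845, -0.33315, -0.3724)–(0.9357, 0, -0.3724)  len=0.3566
  (v6,v2,v10) [-+-] → (-0.348142, -0.793458, -0.3724)–(-0.80845, -0.33315, -0.3724)  len=0.6510
  (v9,v8,v1) [+-+] → (0.9357, 0, -0.3724)–(0.80845, 0.33315, -0.3724)  len=0.3566

Chained into 1 loop(s):
  loop 1: 10 segments, perimeter = 5.4230
Total perimeter = 5.423


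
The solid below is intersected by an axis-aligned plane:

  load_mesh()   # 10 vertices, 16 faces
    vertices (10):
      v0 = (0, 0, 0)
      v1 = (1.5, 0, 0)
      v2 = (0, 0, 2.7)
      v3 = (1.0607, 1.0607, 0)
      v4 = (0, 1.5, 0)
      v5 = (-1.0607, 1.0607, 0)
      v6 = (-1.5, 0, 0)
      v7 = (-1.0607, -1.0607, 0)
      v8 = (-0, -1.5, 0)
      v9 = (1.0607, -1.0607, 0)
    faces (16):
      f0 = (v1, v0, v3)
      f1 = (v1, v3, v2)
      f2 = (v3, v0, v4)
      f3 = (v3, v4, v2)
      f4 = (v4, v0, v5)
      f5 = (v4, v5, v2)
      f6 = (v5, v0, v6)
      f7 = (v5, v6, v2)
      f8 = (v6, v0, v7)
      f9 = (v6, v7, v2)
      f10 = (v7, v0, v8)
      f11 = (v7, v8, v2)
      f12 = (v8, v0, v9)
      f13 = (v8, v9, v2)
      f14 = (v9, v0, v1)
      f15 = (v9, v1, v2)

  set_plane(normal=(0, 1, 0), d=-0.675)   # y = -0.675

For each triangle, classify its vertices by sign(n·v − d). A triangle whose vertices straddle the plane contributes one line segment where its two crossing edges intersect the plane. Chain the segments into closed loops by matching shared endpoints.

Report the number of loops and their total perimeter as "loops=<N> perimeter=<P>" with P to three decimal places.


Straddling triangles (8 of 16):
  (v6,v0,v7) [++-] → (-0.675, -0.675, 0)–(-1.22044, -0.675, 0)  len=0.5454
  (v6,v7,v2) [+-+] → (-1.22044, -0.675, 0)–(-0.675, -0.675, 0.981795)  len=1.1231
  (v7,v0,v8) [-+-] → (-0.675, -0.675, 0)–(0, -0.675, 0)  len=0.6750
  (v7,v8,v2) [--+] → (0, -0.675, 1.485)–(-0.675, -0.675, 0.981795)  len=0.8419
  (v8,v0,v9) [-+-] → (0, -0.675, 0)–(0.675, -0.675, 0)  len=0.6750
  (v8,v9,v2) [--+] → (0.675, -0.675, 0.981795)–(0, -0.675, 1.485)  len=0.8419
  (v9,v0,v1) [-++] → (0.675, -0.675, 0)–(1.22044, -0.675, 0)  len=0.5454
  (v9,v1,v2) [-++] → (1.22044, -0.675, 0)–(0.675, -0.675, 0.981795)  len=1.1231

Chained into 1 loop(s):
  loop 1: 8 segments, perimeter = 6.3710
Total perimeter = 6.371

loops=1 perimeter=6.371


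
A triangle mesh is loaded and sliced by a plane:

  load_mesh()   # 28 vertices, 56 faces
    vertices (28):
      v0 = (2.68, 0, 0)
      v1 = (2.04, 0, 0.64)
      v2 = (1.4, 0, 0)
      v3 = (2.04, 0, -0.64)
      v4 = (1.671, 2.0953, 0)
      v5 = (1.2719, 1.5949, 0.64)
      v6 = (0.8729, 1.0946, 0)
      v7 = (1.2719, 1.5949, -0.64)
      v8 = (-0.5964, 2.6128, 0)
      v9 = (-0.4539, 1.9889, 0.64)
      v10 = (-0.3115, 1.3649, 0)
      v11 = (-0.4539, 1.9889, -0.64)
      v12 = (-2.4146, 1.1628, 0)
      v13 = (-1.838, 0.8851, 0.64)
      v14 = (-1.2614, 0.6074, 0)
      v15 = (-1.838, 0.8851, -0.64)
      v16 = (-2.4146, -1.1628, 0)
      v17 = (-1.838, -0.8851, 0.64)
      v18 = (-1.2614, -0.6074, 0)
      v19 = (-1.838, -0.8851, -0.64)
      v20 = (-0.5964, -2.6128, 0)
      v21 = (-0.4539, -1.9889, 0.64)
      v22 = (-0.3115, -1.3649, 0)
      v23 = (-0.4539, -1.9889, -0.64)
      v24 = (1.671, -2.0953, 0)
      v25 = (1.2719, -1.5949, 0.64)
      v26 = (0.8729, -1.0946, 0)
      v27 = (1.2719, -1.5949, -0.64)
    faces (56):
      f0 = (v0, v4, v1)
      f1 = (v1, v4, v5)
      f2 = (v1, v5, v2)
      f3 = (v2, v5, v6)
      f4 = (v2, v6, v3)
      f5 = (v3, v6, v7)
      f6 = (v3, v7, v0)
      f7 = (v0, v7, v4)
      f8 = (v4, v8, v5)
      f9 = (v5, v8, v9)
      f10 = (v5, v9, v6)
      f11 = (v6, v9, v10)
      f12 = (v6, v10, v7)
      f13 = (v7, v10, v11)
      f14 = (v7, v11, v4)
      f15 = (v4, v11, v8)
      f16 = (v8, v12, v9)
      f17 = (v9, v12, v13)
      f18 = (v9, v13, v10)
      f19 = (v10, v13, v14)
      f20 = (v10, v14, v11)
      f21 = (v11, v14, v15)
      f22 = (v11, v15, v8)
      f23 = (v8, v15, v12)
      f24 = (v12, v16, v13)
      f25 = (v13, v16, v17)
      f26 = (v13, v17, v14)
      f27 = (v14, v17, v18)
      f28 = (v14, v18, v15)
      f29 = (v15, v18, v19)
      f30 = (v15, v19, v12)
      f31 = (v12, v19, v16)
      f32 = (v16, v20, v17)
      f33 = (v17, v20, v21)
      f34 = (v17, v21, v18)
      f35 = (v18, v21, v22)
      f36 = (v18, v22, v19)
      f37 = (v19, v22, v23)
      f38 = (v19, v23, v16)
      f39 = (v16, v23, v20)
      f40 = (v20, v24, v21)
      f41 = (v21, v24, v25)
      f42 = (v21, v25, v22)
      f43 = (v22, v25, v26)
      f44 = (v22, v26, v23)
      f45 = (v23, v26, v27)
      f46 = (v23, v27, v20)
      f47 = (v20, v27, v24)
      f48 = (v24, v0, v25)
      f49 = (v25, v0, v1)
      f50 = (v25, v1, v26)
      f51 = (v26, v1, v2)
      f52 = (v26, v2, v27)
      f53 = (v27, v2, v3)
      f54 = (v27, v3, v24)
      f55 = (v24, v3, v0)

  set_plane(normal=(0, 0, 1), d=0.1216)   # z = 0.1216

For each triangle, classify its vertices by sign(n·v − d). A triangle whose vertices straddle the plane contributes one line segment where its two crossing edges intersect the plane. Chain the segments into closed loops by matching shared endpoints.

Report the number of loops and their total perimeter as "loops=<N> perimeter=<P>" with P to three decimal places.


Straddling triangles (28 of 56):
  (v0,v4,v1) [--+] → (1.74111, 1.69719, 0.1216)–(2.5584, 0, 0.1216)  len=1.8837
  (v1,v4,v5) [+-+] → (1.74111, 1.69719, 0.1216)–(1.59517, 2.00022, 0.1216)  len=0.3363
  (v1,v5,v2) [++-] → (1.37566, 0.303031, 0.1216)–(1.5216, 0, 0.1216)  len=0.3363
  (v2,v5,v6) [-+-] → (1.37566, 0.303031, 0.1216)–(0.94871, 1.18966, 0.1216)  len=0.9841
  (v4,v8,v5) [--+] → (-0.241423, 2.4194, 0.1216)–(1.59517, 2.00022, 0.1216)  len=1.8838
  (v5,v8,v9) [+-+] → (-0.241423, 2.4194, 0.1216)–(-0.569325, 2.49426, 0.1216)  len=0.3363
  (v5,v9,v6) [++-] → (0.620808, 1.26452, 0.1216)–(0.94871, 1.18966, 0.1216)  len=0.3363
  (v6,v9,v10) [-+-] → (0.620808, 1.26452, 0.1216)–(-0.338556, 1.48346, 0.1216)  len=0.9840
  (v8,v12,v9) [--+] → (-2.04207, 1.31976, 0.1216)–(-0.569325, 2.49426, 0.1216)  len=1.8837
  (v9,v12,v13) [+-+] → (-2.04207, 1.31976, 0.1216)–(-2.30505, 1.11004, 0.1216)  len=0.3364
  (v9,v13,v10) [++-] → (-0.601535, 1.27374, 0.1216)–(-0.338556, 1.48346, 0.1216)  len=0.3364
  (v10,v13,v14) [-+-] → (-0.601535, 1.27374, 0.1216)–(-1.37095, 0.660163, 0.1216)  len=0.9841
  (v12,v16,v13) [--+] → (-2.30505, -0.773699, 0.1216)–(-2.30505, 1.11004, 0.1216)  len=1.8837
  (v13,v16,v17) [+-+] → (-2.30505, -0.773699, 0.1216)–(-2.30505, -1.11004, 0.1216)  len=0.3363
  (v13,v17,v14) [++-] → (-1.37095, 0.323825, 0.1216)–(-1.37095, 0.660163, 0.1216)  len=0.3363
  (v14,v17,v18) [-+-] → (-1.37095, 0.323825, 0.1216)–(-1.37095, -0.660163, 0.1216)  len=0.9840
  (v16,v20,v17) [--+] → (-0.832304, -2.28454, 0.1216)–(-2.30505, -1.11004, 0.1216)  len=1.8837
  (v17,v20,v21) [+-+] → (-0.832304, -2.28454, 0.1216)–(-0.569325, -2.49426, 0.1216)  len=0.3364
  (v17,v21,v18) [++-] → (-1.10798, -0.869885, 0.1216)–(-1.37095, -0.660163, 0.1216)  len=0.3364
  (v18,v21,v22) [-+-] → (-1.10798, -0.869885, 0.1216)–(-0.338556, -1.48346, 0.1216)  len=0.9841
  (v20,v24,v21) [--+] → (1.26727, -2.07508, 0.1216)–(-0.569325, -2.49426, 0.1216)  len=1.8838
  (v21,v24,v25) [+-+] → (1.26727, -2.07508, 0.1216)–(1.59517, -2.00022, 0.1216)  len=0.3363
  (v21,v25,v22) [++-] → (-0.010654, -1.4086, 0.1216)–(-0.338556, -1.48346, 0.1216)  len=0.3363
  (v22,v25,v26) [-+-] → (-0.010654, -1.4086, 0.1216)–(0.94871, -1.18966, 0.1216)  len=0.9840
  (v24,v0,v25) [--+] → (2.41246, -0.303031, 0.1216)–(1.59517, -2.00022, 0.1216)  len=1.8837
  (v25,v0,v1) [+-+] → (2.41246, -0.303031, 0.1216)–(2.5584, 0, 0.1216)  len=0.3363
  (v25,v1,v26) [++-] → (1.09465, -0.886626, 0.1216)–(0.94871, -1.18966, 0.1216)  len=0.3363
  (v26,v1,v2) [-+-] → (1.09465, -0.886626, 0.1216)–(1.5216, 0, 0.1216)  len=0.9841

Chained into 2 loop(s):
  loop 1: 14 segments, perimeter = 15.5407
  loop 2: 14 segments, perimeter = 9.2428
Total perimeter = 24.784

loops=2 perimeter=24.784


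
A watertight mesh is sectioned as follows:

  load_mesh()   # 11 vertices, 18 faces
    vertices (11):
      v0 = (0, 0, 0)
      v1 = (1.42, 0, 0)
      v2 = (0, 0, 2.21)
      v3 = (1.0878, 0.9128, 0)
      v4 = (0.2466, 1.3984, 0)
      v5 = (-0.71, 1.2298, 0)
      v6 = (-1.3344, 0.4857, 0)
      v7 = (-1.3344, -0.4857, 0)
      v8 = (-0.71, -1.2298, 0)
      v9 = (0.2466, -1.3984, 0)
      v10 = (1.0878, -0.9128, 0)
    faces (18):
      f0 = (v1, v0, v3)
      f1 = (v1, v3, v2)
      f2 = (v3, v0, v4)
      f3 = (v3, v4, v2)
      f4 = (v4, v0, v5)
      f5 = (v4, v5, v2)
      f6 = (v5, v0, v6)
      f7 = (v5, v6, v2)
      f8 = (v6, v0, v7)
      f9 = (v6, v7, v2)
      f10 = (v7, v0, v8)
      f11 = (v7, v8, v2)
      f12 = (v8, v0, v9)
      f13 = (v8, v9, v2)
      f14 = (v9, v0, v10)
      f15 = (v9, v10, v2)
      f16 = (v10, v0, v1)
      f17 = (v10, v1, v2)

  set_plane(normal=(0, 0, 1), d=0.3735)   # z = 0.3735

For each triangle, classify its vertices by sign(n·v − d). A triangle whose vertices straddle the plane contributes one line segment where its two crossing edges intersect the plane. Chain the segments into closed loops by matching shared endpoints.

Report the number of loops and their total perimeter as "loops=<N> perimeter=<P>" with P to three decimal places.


loops=1 perimeter=7.265

Straddling triangles (9 of 18):
  (v1,v3,v2) [--+] → (0.903957, 0.758533, 0.3735)–(1.18001, 0, 0.3735)  len=0.8072
  (v3,v4,v2) [--+] → (0.204923, 1.16206, 0.3735)–(0.903957, 0.758533, 0.3735)  len=0.8071
  (v4,v5,v2) [--+] → (-0.590007, 1.02196, 0.3735)–(0.204923, 1.16206, 0.3735)  len=0.8072
  (v5,v6,v2) [--+] → (-1.10888, 0.403615, 0.3735)–(-0.590007, 1.02196, 0.3735)  len=0.8072
  (v6,v7,v2) [--+] → (-1.10888, -0.403615, 0.3735)–(-1.10888, 0.403615, 0.3735)  len=0.8072
  (v7,v8,v2) [--+] → (-0.590007, -1.02196, 0.3735)–(-1.10888, -0.403615, 0.3735)  len=0.8072
  (v8,v9,v2) [--+] → (0.204923, -1.16206, 0.3735)–(-0.590007, -1.02196, 0.3735)  len=0.8072
  (v9,v10,v2) [--+] → (0.903957, -0.758533, 0.3735)–(0.204923, -1.16206, 0.3735)  len=0.8071
  (v10,v1,v2) [--+] → (1.18001, 0, 0.3735)–(0.903957, -0.758533, 0.3735)  len=0.8072

Chained into 1 loop(s):
  loop 1: 9 segments, perimeter = 7.2647
Total perimeter = 7.265


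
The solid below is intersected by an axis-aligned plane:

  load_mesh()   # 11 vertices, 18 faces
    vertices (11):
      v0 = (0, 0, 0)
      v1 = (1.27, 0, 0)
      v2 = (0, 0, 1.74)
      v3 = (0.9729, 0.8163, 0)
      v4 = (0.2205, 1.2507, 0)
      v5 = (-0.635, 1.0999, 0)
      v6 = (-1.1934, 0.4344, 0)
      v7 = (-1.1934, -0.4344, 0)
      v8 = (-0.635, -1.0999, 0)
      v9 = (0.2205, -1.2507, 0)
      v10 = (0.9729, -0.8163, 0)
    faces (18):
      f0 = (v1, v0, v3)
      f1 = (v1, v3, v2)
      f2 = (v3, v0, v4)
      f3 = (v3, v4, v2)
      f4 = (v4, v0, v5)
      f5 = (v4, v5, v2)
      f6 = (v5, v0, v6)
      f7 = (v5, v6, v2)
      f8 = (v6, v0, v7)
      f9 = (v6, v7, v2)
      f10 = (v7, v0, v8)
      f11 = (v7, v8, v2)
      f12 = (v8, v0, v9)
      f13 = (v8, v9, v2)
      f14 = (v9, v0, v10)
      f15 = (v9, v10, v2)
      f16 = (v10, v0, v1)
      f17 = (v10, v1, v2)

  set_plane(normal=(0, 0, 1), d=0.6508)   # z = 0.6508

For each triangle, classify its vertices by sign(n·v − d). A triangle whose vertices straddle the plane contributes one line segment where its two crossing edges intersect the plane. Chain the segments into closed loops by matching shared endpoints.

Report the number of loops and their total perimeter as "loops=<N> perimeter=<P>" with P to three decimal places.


Straddling triangles (9 of 18):
  (v1,v3,v2) [--+] → (0.609013, 0.510985, 0.6508)–(0.794991, 0, 0.6508)  len=0.5438
  (v3,v4,v2) [--+] → (0.138028, 0.782909, 0.6508)–(0.609013, 0.510985, 0.6508)  len=0.5438
  (v4,v5,v2) [--+] → (-0.397495, 0.688512, 0.6508)–(0.138028, 0.782909, 0.6508)  len=0.5438
  (v5,v6,v2) [--+] → (-0.747041, 0.271924, 0.6508)–(-0.397495, 0.688512, 0.6508)  len=0.5438
  (v6,v7,v2) [--+] → (-0.747041, -0.271924, 0.6508)–(-0.747041, 0.271924, 0.6508)  len=0.5438
  (v7,v8,v2) [--+] → (-0.397495, -0.688512, 0.6508)–(-0.747041, -0.271924, 0.6508)  len=0.5438
  (v8,v9,v2) [--+] → (0.138028, -0.782909, 0.6508)–(-0.397495, -0.688512, 0.6508)  len=0.5438
  (v9,v10,v2) [--+] → (0.609013, -0.510985, 0.6508)–(0.138028, -0.782909, 0.6508)  len=0.5438
  (v10,v1,v2) [--+] → (0.794991, 0, 0.6508)–(0.609013, -0.510985, 0.6508)  len=0.5438

Chained into 1 loop(s):
  loop 1: 9 segments, perimeter = 4.8943
Total perimeter = 4.894

loops=1 perimeter=4.894


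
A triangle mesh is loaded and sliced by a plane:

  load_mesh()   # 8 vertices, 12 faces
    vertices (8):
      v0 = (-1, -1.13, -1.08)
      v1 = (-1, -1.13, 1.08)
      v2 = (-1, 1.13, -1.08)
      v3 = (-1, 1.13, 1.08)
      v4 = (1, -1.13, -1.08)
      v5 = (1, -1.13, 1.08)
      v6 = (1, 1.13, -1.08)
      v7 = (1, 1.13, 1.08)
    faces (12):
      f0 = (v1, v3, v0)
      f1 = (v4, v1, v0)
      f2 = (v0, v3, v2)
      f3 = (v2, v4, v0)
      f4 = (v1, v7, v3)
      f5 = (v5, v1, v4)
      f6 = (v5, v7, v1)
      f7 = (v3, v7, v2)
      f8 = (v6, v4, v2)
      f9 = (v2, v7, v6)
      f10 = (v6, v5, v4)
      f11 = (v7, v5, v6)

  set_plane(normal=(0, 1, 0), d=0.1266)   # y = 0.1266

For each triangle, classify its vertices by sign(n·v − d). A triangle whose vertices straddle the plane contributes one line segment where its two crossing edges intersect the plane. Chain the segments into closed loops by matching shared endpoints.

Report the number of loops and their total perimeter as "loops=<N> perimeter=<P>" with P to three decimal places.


loops=1 perimeter=8.320

Straddling triangles (8 of 12):
  (v1,v3,v0) [-+-] → (-1, 0.1266, 1.08)–(-1, 0.1266, 0.120998)  len=0.9590
  (v0,v3,v2) [-++] → (-1, 0.1266, 0.120998)–(-1, 0.1266, -1.08)  len=1.2010
  (v2,v4,v0) [+--] → (-0.112035, 0.1266, -1.08)–(-1, 0.1266, -1.08)  len=0.8880
  (v1,v7,v3) [-++] → (0.112035, 0.1266, 1.08)–(-1, 0.1266, 1.08)  len=1.1120
  (v5,v7,v1) [-+-] → (1, 0.1266, 1.08)–(0.112035, 0.1266, 1.08)  len=0.8880
  (v6,v4,v2) [+-+] → (1, 0.1266, -1.08)–(-0.112035, 0.1266, -1.08)  len=1.1120
  (v6,v5,v4) [+--] → (1, 0.1266, -0.120998)–(1, 0.1266, -1.08)  len=0.9590
  (v7,v5,v6) [+-+] → (1, 0.1266, 1.08)–(1, 0.1266, -0.120998)  len=1.2010

Chained into 1 loop(s):
  loop 1: 8 segments, perimeter = 8.3200
Total perimeter = 8.320


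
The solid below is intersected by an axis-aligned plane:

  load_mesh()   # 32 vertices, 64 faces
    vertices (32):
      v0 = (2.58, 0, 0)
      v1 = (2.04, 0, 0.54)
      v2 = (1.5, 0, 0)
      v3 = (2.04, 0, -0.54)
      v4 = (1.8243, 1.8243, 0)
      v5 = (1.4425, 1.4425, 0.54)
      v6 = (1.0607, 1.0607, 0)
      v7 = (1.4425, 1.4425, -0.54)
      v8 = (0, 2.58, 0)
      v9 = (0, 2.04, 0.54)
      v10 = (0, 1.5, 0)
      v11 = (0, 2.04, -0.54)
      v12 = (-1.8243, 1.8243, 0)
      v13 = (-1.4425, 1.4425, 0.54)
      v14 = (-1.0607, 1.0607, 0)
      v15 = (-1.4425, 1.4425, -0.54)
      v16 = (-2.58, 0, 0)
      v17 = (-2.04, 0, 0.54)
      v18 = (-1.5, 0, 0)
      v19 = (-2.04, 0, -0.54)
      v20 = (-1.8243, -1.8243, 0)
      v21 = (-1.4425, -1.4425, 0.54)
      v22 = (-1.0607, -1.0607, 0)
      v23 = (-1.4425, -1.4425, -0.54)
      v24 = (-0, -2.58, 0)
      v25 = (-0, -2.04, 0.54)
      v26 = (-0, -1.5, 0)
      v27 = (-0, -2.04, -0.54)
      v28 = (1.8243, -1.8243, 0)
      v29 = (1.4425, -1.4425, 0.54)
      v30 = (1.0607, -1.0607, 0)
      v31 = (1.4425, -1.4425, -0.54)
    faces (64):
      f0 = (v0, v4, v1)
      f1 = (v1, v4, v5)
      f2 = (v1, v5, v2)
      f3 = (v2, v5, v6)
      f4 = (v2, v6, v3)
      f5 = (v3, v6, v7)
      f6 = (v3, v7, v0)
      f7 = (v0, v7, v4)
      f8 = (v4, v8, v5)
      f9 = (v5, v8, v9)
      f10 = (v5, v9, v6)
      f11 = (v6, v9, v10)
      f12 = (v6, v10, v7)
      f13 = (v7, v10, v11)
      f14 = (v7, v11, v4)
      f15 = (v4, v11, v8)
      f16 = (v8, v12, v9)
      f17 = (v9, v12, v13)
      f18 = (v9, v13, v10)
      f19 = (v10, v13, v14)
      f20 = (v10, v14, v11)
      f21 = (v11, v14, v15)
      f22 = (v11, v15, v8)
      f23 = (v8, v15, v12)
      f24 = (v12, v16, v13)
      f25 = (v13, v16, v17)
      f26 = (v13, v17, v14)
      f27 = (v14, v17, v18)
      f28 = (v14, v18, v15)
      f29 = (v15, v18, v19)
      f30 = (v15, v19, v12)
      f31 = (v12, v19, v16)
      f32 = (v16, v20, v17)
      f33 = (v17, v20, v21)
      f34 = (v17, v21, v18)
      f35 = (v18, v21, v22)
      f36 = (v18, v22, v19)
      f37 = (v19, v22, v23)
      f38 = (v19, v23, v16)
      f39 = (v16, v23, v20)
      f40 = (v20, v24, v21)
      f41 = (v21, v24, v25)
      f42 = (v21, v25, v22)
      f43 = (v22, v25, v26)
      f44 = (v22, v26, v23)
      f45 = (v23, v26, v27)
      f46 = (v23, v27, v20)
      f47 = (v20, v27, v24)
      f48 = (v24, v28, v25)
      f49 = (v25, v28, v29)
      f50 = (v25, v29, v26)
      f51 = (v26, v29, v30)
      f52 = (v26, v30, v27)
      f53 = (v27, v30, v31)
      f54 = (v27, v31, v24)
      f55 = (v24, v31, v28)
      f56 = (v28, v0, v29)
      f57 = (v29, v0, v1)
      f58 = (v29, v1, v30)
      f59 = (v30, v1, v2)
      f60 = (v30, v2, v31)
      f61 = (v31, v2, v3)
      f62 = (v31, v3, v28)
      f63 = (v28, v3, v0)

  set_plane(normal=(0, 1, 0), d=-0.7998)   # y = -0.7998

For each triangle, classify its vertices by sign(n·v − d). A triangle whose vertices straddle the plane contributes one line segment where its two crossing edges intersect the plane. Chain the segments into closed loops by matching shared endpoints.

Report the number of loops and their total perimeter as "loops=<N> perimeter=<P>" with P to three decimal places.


loops=2 perimeter=6.109

Straddling triangles (16 of 64):
  (v16,v20,v17) [+-+] → (-2.24869, -0.7998, 0)–(-1.94543, -0.7998, 0.303256)  len=0.4289
  (v17,v20,v21) [+--] → (-1.94543, -0.7998, 0.303256)–(-1.70871, -0.7998, 0.54)  len=0.3348
  (v17,v21,v18) [+-+] → (-1.70871, -0.7998, 0.54)–(-1.46812, -0.7998, 0.299405)  len=0.3403
  (v18,v21,v22) [+--] → (-1.46812, -0.7998, 0.299405)–(-1.16875, -0.7998, 0)  len=0.4234
  (v18,v22,v19) [+-+] → (-1.16875, -0.7998, 0)–(-1.30158, -0.7998, -0.132824)  len=0.1878
  (v19,v22,v23) [+--] → (-1.30158, -0.7998, -0.132824)–(-1.70871, -0.7998, -0.54)  len=0.5758
  (v19,v23,v16) [+-+] → (-1.70871, -0.7998, -0.54)–(-1.94931, -0.7998, -0.299405)  len=0.3403
  (v16,v23,v20) [+--] → (-1.94931, -0.7998, -0.299405)–(-2.24869, -0.7998, 0)  len=0.4234
  (v28,v0,v29) [-+-] → (2.24869, -0.7998, 0)–(1.94931, -0.7998, 0.299405)  len=0.4234
  (v29,v0,v1) [-++] → (1.94931, -0.7998, 0.299405)–(1.70871, -0.7998, 0.54)  len=0.3403
  (v29,v1,v30) [-+-] → (1.70871, -0.7998, 0.54)–(1.30158, -0.7998, 0.132824)  len=0.5758
  (v30,v1,v2) [-++] → (1.30158, -0.7998, 0.132824)–(1.16875, -0.7998, 0)  len=0.1878
  (v30,v2,v31) [-+-] → (1.16875, -0.7998, 0)–(1.46812, -0.7998, -0.299405)  len=0.4234
  (v31,v2,v3) [-++] → (1.46812, -0.7998, -0.299405)–(1.70871, -0.7998, -0.54)  len=0.3403
  (v31,v3,v28) [-+-] → (1.70871, -0.7998, -0.54)–(1.94543, -0.7998, -0.303256)  len=0.3348
  (v28,v3,v0) [-++] → (1.94543, -0.7998, -0.303256)–(2.24869, -0.7998, 0)  len=0.4289

Chained into 2 loop(s):
  loop 1: 8 segments, perimeter = 3.0546
  loop 2: 8 segments, perimeter = 3.0546
Total perimeter = 6.109
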